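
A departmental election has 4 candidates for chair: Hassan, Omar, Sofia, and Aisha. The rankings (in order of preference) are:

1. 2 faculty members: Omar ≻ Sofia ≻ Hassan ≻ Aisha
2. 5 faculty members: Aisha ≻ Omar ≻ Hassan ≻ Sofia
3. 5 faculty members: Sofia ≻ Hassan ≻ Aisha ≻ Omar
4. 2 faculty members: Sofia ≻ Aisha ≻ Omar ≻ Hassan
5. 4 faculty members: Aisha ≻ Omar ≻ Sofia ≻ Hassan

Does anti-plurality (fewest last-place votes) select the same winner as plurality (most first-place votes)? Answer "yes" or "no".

Anti-plurality — last-place votes: Hassan 6, Omar 5, Sofia 5, Aisha 2. Winner: Aisha.
Plurality — first-place votes: Hassan 0, Omar 2, Sofia 7, Aisha 9. Winner: Aisha.
The two methods agree.

yes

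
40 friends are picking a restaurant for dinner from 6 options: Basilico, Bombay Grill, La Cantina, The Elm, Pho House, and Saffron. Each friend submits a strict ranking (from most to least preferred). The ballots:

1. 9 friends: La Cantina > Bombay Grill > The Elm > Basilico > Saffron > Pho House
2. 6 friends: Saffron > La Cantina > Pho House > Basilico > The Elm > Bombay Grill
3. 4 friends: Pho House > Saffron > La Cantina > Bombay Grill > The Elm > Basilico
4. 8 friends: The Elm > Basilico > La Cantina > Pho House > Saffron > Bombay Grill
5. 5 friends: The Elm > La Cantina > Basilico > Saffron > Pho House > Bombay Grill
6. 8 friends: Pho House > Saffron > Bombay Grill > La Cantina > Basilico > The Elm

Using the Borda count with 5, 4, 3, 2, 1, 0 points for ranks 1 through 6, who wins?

La Cantina

Basilico: 9·2 + 6·2 + 4·0 + 8·4 + 5·3 + 8·1 = 85
Bombay Grill: 9·4 + 6·0 + 4·2 + 8·0 + 5·0 + 8·3 = 68
La Cantina: 9·5 + 6·4 + 4·3 + 8·3 + 5·4 + 8·2 = 141
The Elm: 9·3 + 6·1 + 4·1 + 8·5 + 5·5 + 8·0 = 102
Pho House: 9·0 + 6·3 + 4·5 + 8·2 + 5·1 + 8·5 = 99
Saffron: 9·1 + 6·5 + 4·4 + 8·1 + 5·2 + 8·4 = 105
La Cantina has the highest Borda score (141).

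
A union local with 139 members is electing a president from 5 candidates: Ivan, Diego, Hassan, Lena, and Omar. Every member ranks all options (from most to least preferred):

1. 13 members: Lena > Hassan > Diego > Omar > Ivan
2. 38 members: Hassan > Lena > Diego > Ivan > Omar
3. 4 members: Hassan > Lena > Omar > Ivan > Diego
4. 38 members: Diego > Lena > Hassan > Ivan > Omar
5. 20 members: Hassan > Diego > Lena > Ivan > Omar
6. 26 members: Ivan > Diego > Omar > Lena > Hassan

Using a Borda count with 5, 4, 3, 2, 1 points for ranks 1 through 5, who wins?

Diego

Ivan: 13·1 + 38·2 + 4·2 + 38·2 + 20·2 + 26·5 = 343
Diego: 13·3 + 38·3 + 4·1 + 38·5 + 20·4 + 26·4 = 531
Hassan: 13·4 + 38·5 + 4·5 + 38·3 + 20·5 + 26·1 = 502
Lena: 13·5 + 38·4 + 4·4 + 38·4 + 20·3 + 26·2 = 497
Omar: 13·2 + 38·1 + 4·3 + 38·1 + 20·1 + 26·3 = 212
Diego has the highest Borda score (531).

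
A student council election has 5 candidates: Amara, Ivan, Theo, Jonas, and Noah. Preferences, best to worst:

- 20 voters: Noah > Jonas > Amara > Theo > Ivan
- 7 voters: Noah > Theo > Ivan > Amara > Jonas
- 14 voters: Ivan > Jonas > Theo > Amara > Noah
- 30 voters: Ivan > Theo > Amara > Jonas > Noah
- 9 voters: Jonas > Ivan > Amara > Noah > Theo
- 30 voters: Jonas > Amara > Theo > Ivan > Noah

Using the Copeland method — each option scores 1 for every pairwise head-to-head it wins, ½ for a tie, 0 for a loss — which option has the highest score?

Jonas

Amara: beats Theo and Noah; loses to Ivan and Jonas → score 2.
Ivan: beats Amara and Noah; loses to Theo and Jonas → score 2.
Theo: beats Ivan and Noah; loses to Amara and Jonas → score 2.
Jonas: beats Amara, Ivan, Theo, and Noah → score 4.
Noah: loses to Amara, Ivan, Theo, and Jonas → score 0.
Jonas has the best pairwise record.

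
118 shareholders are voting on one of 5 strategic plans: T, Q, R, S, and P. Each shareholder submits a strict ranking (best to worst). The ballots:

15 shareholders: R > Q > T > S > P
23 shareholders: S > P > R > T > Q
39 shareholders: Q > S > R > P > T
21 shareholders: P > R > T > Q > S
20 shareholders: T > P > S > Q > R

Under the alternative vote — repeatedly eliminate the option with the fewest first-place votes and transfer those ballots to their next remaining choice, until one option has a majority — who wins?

P

Round 1: T 20, Q 39, R 15, S 23, P 21. Eliminate R.
Round 2: T 20, Q 54, S 23, P 21. Eliminate T.
Round 3: Q 54, S 23, P 41. Eliminate S.
Round 4: Q 54, P 64. P has a majority.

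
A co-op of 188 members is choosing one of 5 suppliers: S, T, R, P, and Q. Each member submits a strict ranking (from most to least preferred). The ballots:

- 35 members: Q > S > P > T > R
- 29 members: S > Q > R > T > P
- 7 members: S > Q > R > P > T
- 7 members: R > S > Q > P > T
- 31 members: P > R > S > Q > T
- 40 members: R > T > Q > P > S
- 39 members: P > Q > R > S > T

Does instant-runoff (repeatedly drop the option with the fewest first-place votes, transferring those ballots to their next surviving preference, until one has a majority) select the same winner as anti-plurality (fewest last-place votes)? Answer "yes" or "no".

Instant-runoff — R1 S 36, T 0, R 47, P 70, Q 35 (T out); R2 S 36, R 47, P 70, Q 35 (Q out); R3 S 71, R 47, P 70 (R out); R4 S 78, P 110 (P winner). Winner: P.
Anti-plurality — last-place votes: S 40, T 84, R 35, P 29, Q 0. Winner: Q.
The two methods disagree.

no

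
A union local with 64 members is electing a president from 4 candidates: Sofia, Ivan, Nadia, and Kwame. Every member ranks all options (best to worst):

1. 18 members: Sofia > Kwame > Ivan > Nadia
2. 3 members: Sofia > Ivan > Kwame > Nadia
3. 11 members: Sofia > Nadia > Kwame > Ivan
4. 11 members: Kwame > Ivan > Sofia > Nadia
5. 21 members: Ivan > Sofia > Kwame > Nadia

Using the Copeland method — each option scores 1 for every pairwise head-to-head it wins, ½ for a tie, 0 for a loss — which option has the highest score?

Sofia: beats Nadia and Kwame; ties Ivan → score 2.5.
Ivan: beats Nadia; ties Sofia; loses to Kwame → score 1.5.
Nadia: loses to Sofia, Ivan, and Kwame → score 0.
Kwame: beats Ivan and Nadia; loses to Sofia → score 2.
Sofia has the best pairwise record.

Sofia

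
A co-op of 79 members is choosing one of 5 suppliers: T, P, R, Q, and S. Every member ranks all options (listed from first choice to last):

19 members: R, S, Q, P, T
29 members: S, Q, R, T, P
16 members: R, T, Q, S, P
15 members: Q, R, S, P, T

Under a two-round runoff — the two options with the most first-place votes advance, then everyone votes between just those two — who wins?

R

Round 1 first-place votes: T 0, P 0, R 35, Q 15, S 29.
R and S advance.
Runoff: R is preferred to S by 50 voters; S by 29.
R wins the runoff.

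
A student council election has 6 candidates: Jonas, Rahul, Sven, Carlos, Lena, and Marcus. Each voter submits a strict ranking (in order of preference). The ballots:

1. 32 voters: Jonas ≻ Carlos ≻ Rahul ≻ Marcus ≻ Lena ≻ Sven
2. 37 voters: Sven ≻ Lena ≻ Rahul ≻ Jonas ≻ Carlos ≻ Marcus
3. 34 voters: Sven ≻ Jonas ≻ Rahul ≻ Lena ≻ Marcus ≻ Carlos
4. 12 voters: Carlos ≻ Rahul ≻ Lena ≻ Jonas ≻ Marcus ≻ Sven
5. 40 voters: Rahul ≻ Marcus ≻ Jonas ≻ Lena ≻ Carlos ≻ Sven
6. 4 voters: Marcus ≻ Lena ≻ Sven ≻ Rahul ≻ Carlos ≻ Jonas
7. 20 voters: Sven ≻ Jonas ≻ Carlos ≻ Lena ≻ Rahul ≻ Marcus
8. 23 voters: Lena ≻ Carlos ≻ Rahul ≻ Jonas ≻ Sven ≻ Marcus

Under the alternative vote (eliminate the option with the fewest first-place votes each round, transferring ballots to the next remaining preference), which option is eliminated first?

Marcus

Round 1: Jonas 32, Rahul 40, Sven 91, Carlos 12, Lena 23, Marcus 4. Eliminate Marcus.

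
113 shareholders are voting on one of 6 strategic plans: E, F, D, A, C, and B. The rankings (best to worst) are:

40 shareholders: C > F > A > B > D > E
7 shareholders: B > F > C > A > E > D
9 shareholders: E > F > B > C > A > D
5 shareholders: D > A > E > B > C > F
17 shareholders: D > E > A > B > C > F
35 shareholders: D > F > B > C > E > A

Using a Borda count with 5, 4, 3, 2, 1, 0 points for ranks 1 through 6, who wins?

E: 40·0 + 7·1 + 9·5 + 5·3 + 17·4 + 35·1 = 170
F: 40·4 + 7·4 + 9·4 + 5·0 + 17·0 + 35·4 = 364
D: 40·1 + 7·0 + 9·0 + 5·5 + 17·5 + 35·5 = 325
A: 40·3 + 7·2 + 9·1 + 5·4 + 17·3 + 35·0 = 214
C: 40·5 + 7·3 + 9·2 + 5·1 + 17·1 + 35·2 = 331
B: 40·2 + 7·5 + 9·3 + 5·2 + 17·2 + 35·3 = 291
F has the highest Borda score (364).

F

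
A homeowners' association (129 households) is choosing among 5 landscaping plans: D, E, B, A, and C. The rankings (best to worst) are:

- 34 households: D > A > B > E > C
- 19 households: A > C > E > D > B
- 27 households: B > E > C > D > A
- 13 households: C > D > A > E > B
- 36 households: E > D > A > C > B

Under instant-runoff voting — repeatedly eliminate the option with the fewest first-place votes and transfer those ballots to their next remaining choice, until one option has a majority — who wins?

Round 1: D 34, E 36, B 27, A 19, C 13. Eliminate C.
Round 2: D 47, E 36, B 27, A 19. Eliminate A.
Round 3: D 47, E 55, B 27. Eliminate B.
Round 4: D 47, E 82. E has a majority.

E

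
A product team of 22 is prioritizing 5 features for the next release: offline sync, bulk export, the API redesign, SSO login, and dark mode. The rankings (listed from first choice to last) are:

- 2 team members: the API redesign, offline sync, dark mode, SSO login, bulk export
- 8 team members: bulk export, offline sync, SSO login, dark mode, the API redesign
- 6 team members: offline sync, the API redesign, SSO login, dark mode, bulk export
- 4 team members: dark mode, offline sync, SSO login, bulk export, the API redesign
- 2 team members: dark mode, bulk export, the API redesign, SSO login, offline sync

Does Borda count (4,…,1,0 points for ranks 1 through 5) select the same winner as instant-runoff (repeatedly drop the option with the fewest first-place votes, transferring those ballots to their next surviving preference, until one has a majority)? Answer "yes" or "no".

Borda — scores: offline sync 66, bulk export 42, the API redesign 30, SSO login 40, dark mode 42. Winner: offline sync.
Instant-runoff — R1 offline sync 6, bulk export 8, the API redesign 2, SSO login 0, dark mode 6 (SSO login out); R2 offline sync 6, bulk export 8, the API redesign 2, dark mode 6 (the API redesign out); R3 offline sync 8, bulk export 8, dark mode 6 (dark mode out); R4 offline sync 12, bulk export 10 (offline sync winner). Winner: offline sync.
The two methods agree.

yes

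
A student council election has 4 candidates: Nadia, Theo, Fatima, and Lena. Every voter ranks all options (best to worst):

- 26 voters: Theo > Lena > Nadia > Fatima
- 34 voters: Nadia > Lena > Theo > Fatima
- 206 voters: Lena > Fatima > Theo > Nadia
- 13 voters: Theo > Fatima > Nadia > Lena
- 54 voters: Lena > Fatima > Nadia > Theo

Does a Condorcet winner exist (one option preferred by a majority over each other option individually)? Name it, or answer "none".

Lena vs Nadia: 286–47 for Lena.
Lena vs Theo: 294–39 for Lena.
Lena vs Fatima: 320–13 for Lena.
Lena beats every other option head-to-head.

Lena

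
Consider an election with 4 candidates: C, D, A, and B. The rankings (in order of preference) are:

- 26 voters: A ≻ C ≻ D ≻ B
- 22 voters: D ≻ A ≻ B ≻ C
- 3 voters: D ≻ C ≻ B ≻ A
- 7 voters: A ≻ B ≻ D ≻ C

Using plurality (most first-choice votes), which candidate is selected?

First-place votes: C 0, D 25, A 33, B 0.
A has the most first-place votes.

A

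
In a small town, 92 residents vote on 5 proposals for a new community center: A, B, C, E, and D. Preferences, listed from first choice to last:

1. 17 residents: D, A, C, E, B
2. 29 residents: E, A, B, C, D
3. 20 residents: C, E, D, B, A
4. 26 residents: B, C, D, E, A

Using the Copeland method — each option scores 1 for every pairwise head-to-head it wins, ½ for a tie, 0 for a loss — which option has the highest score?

E

A: ties B and C; loses to E and D → score 1.
B: beats C and D; ties A; loses to E → score 2.5.
C: beats E and D; ties A; loses to B → score 2.5.
E: beats A, B, and D; loses to C → score 3.
D: beats A; loses to B, C, and E → score 1.
E has the best pairwise record.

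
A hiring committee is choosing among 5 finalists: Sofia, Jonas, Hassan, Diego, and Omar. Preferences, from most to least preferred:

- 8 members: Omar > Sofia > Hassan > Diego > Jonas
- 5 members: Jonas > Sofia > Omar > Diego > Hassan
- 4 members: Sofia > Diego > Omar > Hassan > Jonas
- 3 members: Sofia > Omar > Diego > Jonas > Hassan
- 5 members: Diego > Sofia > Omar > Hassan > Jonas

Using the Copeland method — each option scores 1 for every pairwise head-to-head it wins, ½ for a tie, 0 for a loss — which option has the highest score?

Sofia

Sofia: beats Jonas, Hassan, Diego, and Omar → score 4.
Jonas: loses to Sofia, Hassan, Diego, and Omar → score 0.
Hassan: beats Jonas; loses to Sofia, Diego, and Omar → score 1.
Diego: beats Jonas and Hassan; loses to Sofia and Omar → score 2.
Omar: beats Jonas, Hassan, and Diego; loses to Sofia → score 3.
Sofia has the best pairwise record.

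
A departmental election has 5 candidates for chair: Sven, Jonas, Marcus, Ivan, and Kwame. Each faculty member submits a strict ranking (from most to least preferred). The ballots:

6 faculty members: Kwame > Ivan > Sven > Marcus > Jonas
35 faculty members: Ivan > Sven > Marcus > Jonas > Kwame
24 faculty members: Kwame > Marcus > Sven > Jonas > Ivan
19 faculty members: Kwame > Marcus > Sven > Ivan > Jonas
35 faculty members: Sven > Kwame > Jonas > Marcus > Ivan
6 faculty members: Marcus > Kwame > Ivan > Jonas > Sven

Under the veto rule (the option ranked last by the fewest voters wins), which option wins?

Marcus

Last-place votes: Sven 6, Jonas 25, Marcus 0, Ivan 59, Kwame 35.
Marcus is ranked last by the fewest voters, so Marcus wins.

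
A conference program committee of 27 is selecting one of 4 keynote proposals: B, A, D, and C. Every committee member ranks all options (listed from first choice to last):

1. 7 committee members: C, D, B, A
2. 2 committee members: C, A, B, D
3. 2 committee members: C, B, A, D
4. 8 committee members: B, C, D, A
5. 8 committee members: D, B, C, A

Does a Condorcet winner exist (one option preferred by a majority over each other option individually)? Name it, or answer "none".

Checking pairwise contests:
D beats B 15–12.
B beats A 25–2.
C beats D 19–8.
B beats C 16–11.
Every option loses at least one head-to-head, so there is no Condorcet winner.

none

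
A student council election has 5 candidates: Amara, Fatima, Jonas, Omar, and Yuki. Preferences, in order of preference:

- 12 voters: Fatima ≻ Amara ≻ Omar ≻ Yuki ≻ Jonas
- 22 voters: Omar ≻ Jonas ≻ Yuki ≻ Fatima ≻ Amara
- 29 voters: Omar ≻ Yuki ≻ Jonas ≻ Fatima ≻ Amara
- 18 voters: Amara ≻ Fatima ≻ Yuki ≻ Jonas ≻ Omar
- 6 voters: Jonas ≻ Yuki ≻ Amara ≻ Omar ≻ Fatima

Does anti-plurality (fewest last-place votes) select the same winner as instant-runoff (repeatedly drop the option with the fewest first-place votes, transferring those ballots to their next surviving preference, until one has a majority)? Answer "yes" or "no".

Anti-plurality — last-place votes: Amara 51, Fatima 6, Jonas 12, Omar 18, Yuki 0. Winner: Yuki.
Instant-runoff — R1 Amara 18, Fatima 12, Jonas 6, Omar 51, Yuki 0 (Omar winner). Winner: Omar.
The two methods disagree.

no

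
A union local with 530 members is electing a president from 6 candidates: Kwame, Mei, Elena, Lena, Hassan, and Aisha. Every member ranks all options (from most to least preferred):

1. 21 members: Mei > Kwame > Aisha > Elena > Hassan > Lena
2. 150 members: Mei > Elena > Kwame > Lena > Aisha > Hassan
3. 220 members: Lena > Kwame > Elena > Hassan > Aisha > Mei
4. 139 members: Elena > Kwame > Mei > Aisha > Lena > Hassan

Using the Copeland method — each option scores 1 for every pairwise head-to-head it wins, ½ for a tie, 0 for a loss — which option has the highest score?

Elena

Kwame: beats Mei, Lena, Hassan, and Aisha; loses to Elena → score 4.
Mei: beats Lena, Hassan, and Aisha; loses to Kwame and Elena → score 3.
Elena: beats Kwame, Mei, Lena, Hassan, and Aisha → score 5.
Lena: beats Hassan and Aisha; loses to Kwame, Mei, and Elena → score 2.
Hassan: loses to Kwame, Mei, Elena, Lena, and Aisha → score 0.
Aisha: beats Hassan; loses to Kwame, Mei, Elena, and Lena → score 1.
Elena has the best pairwise record.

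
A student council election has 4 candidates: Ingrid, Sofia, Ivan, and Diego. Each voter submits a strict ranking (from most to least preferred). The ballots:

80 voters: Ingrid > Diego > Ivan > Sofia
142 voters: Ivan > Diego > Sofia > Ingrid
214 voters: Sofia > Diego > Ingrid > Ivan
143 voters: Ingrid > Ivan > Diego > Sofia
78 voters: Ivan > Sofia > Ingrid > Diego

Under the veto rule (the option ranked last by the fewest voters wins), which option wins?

Diego

Last-place votes: Ingrid 142, Sofia 223, Ivan 214, Diego 78.
Diego is ranked last by the fewest voters, so Diego wins.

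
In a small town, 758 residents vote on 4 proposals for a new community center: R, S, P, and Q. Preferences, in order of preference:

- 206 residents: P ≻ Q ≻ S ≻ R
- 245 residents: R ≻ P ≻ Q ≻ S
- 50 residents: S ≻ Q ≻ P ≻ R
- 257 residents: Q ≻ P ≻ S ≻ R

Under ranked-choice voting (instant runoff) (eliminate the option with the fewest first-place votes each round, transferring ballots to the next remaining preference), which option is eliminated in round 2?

P

Round 1: R 245, S 50, P 206, Q 257. Eliminate S.
Round 2: R 245, P 206, Q 307. Eliminate P.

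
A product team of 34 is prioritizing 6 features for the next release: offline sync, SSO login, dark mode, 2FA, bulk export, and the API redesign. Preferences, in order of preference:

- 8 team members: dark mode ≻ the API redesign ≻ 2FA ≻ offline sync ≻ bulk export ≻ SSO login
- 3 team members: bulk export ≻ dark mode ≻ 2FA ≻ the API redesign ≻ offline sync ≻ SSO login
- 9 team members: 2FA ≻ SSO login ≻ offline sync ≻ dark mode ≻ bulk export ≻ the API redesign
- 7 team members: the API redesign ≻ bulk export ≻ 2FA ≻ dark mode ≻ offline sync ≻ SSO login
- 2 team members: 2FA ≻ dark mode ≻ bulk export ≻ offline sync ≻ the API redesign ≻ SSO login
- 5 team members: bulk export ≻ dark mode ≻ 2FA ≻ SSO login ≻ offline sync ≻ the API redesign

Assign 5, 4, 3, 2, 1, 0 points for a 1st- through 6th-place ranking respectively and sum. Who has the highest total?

2FA

offline sync: 8·2 + 3·1 + 9·3 + 7·1 + 2·2 + 5·1 = 62
SSO login: 8·0 + 3·0 + 9·4 + 7·0 + 2·0 + 5·2 = 46
dark mode: 8·5 + 3·4 + 9·2 + 7·2 + 2·4 + 5·4 = 112
2FA: 8·3 + 3·3 + 9·5 + 7·3 + 2·5 + 5·3 = 124
bulk export: 8·1 + 3·5 + 9·1 + 7·4 + 2·3 + 5·5 = 91
the API redesign: 8·4 + 3·2 + 9·0 + 7·5 + 2·1 + 5·0 = 75
2FA has the highest Borda score (124).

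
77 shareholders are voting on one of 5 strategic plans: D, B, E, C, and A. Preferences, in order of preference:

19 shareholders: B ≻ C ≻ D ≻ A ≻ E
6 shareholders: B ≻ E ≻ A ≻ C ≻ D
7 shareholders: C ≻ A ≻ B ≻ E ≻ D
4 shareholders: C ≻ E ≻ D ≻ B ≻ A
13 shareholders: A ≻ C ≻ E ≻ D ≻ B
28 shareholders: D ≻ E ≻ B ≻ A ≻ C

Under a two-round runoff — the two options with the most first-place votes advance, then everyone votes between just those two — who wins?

D

Round 1 first-place votes: D 28, B 25, E 0, C 11, A 13.
D and B advance.
Runoff: D is preferred to B by 45 voters; B by 32.
D wins the runoff.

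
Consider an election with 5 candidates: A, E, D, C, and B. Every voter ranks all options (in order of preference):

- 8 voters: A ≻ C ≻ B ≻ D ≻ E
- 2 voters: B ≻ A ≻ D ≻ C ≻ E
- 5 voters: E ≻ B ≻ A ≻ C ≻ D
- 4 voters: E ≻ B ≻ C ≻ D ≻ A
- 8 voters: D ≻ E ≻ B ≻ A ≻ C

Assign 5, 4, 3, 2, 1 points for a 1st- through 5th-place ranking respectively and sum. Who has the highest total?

B

A: 8·5 + 2·4 + 5·3 + 4·1 + 8·2 = 83
E: 8·1 + 2·1 + 5·5 + 4·5 + 8·4 = 87
D: 8·2 + 2·3 + 5·1 + 4·2 + 8·5 = 75
C: 8·4 + 2·2 + 5·2 + 4·3 + 8·1 = 66
B: 8·3 + 2·5 + 5·4 + 4·4 + 8·3 = 94
B has the highest Borda score (94).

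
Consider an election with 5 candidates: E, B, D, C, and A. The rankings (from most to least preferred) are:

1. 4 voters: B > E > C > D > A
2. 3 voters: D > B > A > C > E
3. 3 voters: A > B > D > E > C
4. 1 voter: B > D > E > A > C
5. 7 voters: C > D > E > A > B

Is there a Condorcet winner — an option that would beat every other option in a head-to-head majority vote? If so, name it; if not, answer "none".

none

Checking pairwise contests:
B beats E 11–7.
D beats B 10–8.
C beats D 11–7.
B beats C 11–7.
E beats A 12–6.
Every option loses at least one head-to-head, so there is no Condorcet winner.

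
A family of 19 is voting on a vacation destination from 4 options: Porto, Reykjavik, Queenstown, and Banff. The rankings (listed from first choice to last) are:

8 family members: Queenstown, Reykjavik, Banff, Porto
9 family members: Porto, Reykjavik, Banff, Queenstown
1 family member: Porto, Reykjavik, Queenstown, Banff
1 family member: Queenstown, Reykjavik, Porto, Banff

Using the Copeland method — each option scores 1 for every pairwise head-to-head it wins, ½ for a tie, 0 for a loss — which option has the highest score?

Porto

Porto: beats Reykjavik, Queenstown, and Banff → score 3.
Reykjavik: beats Queenstown and Banff; loses to Porto → score 2.
Queenstown: beats Banff; loses to Porto and Reykjavik → score 1.
Banff: loses to Porto, Reykjavik, and Queenstown → score 0.
Porto has the best pairwise record.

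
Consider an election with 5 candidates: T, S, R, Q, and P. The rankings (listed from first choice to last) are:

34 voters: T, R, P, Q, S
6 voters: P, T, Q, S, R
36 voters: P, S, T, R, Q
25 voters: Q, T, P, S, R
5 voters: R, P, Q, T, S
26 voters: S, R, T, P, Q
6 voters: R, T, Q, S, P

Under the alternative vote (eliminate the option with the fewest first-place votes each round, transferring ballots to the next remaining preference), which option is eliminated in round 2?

Q

Round 1: T 34, S 26, R 11, Q 25, P 42. Eliminate R.
Round 2: T 40, S 26, Q 25, P 47. Eliminate Q.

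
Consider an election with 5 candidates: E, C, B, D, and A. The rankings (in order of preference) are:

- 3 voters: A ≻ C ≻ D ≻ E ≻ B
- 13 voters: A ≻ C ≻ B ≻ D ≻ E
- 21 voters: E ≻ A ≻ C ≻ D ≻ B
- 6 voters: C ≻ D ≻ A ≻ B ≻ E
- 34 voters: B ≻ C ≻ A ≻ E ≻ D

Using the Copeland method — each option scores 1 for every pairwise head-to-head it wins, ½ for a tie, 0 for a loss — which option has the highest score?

E: beats D; loses to C, B, and A → score 1.
C: beats E, B, D, and A → score 4.
B: beats E and D; loses to C and A → score 2.
D: loses to E, C, B, and A → score 0.
A: beats E, B, and D; loses to C → score 3.
C has the best pairwise record.

C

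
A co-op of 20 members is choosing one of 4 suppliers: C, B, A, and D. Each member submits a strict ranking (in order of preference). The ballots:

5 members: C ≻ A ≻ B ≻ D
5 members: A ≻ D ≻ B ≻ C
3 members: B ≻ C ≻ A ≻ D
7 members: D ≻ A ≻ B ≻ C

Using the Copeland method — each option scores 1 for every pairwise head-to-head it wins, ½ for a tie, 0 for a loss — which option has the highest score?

A

C: loses to B, A, and D → score 0.
B: beats C; loses to A and D → score 1.
A: beats C, B, and D → score 3.
D: beats C and B; loses to A → score 2.
A has the best pairwise record.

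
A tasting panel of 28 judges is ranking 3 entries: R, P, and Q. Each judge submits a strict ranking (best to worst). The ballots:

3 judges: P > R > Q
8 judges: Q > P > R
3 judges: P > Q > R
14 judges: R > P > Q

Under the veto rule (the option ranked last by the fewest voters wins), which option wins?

P

Last-place votes: R 11, P 0, Q 17.
P is ranked last by the fewest voters, so P wins.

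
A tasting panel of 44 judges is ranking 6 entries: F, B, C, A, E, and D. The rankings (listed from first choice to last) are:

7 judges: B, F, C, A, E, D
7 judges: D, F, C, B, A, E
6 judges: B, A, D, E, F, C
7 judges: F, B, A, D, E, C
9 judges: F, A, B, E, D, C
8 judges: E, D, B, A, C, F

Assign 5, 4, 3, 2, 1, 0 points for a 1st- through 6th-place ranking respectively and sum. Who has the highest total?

F: 7·4 + 7·4 + 6·1 + 7·5 + 9·5 + 8·0 = 142
B: 7·5 + 7·2 + 6·5 + 7·4 + 9·3 + 8·3 = 158
C: 7·3 + 7·3 + 6·0 + 7·0 + 9·0 + 8·1 = 50
A: 7·2 + 7·1 + 6·4 + 7·3 + 9·4 + 8·2 = 118
E: 7·1 + 7·0 + 6·2 + 7·1 + 9·2 + 8·5 = 84
D: 7·0 + 7·5 + 6·3 + 7·2 + 9·1 + 8·4 = 108
B has the highest Borda score (158).

B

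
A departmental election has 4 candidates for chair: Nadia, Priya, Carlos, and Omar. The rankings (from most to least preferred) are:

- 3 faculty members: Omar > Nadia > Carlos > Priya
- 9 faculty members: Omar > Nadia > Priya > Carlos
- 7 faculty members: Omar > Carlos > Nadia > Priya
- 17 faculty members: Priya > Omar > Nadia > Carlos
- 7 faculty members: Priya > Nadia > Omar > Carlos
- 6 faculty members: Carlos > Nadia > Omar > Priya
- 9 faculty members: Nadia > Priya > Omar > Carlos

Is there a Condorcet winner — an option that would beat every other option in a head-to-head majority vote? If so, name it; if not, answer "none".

Checking pairwise contests:
Omar beats Nadia 36–22.
Nadia beats Priya 34–24.
Nadia beats Carlos 45–13.
Priya beats Omar 33–25.
Every option loses at least one head-to-head, so there is no Condorcet winner.

none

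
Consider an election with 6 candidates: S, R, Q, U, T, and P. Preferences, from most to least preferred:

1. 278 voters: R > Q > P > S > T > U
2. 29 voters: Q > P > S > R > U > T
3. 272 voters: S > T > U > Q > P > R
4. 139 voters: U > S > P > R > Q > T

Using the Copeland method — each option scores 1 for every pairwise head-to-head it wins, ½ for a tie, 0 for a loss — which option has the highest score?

S: beats R, Q, U, T, and P → score 5.
R: beats Q and T; loses to S, U, and P → score 2.
Q: beats T and P; loses to S, R, and U → score 2.
U: beats R, Q, and P; loses to S and T → score 3.
T: beats U; loses to S, R, Q, and P → score 1.
P: beats R and T; loses to S, Q, and U → score 2.
S has the best pairwise record.

S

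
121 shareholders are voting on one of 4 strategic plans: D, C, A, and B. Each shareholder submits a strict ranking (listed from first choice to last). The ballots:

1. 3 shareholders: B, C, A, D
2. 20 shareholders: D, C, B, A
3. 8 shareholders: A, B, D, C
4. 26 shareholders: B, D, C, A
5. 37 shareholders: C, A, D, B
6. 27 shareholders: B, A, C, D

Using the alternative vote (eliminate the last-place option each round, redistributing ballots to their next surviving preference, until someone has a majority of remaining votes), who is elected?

B

Round 1: D 20, C 37, A 8, B 56. Eliminate A.
Round 2: D 20, C 37, B 64. B has a majority.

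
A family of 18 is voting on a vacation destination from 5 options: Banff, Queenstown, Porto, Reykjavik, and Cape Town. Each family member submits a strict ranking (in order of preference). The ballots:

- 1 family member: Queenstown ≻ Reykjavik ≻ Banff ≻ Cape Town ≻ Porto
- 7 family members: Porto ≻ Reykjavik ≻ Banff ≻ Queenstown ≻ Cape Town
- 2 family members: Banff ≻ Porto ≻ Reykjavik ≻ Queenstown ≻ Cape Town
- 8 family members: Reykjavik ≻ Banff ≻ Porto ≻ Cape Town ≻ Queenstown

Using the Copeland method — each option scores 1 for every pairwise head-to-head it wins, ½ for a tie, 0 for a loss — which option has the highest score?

Reykjavik

Banff: beats Queenstown, Porto, and Cape Town; loses to Reykjavik → score 3.
Queenstown: beats Cape Town; loses to Banff, Porto, and Reykjavik → score 1.
Porto: beats Queenstown and Cape Town; ties Reykjavik; loses to Banff → score 2.5.
Reykjavik: beats Banff, Queenstown, and Cape Town; ties Porto → score 3.5.
Cape Town: loses to Banff, Queenstown, Porto, and Reykjavik → score 0.
Reykjavik has the best pairwise record.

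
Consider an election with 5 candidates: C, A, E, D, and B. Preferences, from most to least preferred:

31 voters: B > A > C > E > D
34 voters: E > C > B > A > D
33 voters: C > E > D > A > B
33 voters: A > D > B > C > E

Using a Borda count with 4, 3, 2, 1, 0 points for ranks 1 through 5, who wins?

C: 31·2 + 34·3 + 33·4 + 33·1 = 329
A: 31·3 + 34·1 + 33·1 + 33·4 = 292
E: 31·1 + 34·4 + 33·3 + 33·0 = 266
D: 31·0 + 34·0 + 33·2 + 33·3 = 165
B: 31·4 + 34·2 + 33·0 + 33·2 = 258
C has the highest Borda score (329).

C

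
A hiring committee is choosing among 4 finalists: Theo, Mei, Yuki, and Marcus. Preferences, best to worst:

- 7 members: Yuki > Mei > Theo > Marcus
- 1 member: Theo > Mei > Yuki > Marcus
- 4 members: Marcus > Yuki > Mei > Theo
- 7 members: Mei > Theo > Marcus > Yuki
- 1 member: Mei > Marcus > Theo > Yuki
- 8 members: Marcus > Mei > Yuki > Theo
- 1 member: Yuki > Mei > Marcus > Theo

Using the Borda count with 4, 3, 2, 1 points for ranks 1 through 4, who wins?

Theo: 7·2 + 1·4 + 4·1 + 7·3 + 1·2 + 8·1 + 1·1 = 54
Mei: 7·3 + 1·3 + 4·2 + 7·4 + 1·4 + 8·3 + 1·3 = 91
Yuki: 7·4 + 1·2 + 4·3 + 7·1 + 1·1 + 8·2 + 1·4 = 70
Marcus: 7·1 + 1·1 + 4·4 + 7·2 + 1·3 + 8·4 + 1·2 = 75
Mei has the highest Borda score (91).

Mei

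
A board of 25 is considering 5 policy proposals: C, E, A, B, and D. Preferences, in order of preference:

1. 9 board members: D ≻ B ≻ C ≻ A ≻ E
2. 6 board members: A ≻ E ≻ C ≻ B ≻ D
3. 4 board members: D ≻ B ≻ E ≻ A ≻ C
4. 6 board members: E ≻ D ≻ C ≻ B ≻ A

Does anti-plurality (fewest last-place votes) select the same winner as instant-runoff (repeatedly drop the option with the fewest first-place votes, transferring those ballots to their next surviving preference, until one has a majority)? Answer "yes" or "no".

Anti-plurality — last-place votes: C 4, E 9, A 6, B 0, D 6. Winner: B.
Instant-runoff — R1 C 0, E 6, A 6, B 0, D 13 (D winner). Winner: D.
The two methods disagree.

no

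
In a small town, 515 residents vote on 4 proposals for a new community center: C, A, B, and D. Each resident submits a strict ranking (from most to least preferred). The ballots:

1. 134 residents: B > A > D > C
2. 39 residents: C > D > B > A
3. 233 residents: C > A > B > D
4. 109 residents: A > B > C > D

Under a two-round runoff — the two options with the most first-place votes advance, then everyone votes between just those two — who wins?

Round 1 first-place votes: C 272, A 109, B 134, D 0.
C and B advance.
Runoff: C is preferred to B by 272 voters; B by 243.
C wins the runoff.

C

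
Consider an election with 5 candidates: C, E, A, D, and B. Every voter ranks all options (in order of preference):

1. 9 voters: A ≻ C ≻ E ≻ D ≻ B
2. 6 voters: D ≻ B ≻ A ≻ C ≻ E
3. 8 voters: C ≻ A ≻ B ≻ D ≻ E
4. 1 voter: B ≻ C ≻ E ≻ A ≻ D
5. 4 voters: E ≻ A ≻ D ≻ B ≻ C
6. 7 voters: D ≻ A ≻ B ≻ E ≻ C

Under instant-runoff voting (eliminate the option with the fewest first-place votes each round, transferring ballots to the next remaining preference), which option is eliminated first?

Round 1: C 8, E 4, A 9, D 13, B 1. Eliminate B.

B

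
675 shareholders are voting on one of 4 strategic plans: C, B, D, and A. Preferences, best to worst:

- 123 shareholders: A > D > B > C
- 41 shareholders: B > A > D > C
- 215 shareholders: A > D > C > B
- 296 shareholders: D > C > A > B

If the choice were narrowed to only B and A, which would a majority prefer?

A

Voters preferring B to A: 41; preferring A to B: 634.
A wins the head-to-head.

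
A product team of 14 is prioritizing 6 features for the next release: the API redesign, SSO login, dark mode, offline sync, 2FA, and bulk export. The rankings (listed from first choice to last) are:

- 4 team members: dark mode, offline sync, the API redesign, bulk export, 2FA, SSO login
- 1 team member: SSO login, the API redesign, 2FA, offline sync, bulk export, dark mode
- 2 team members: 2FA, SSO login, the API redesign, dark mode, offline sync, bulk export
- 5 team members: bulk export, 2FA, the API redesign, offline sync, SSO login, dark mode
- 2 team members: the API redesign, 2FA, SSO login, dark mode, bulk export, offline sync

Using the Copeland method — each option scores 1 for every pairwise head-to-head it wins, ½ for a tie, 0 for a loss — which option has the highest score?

the API redesign: beats SSO login, dark mode, offline sync, and bulk export; ties 2FA → score 4.5.
SSO login: beats dark mode; loses to the API redesign, offline sync, 2FA, and bulk export → score 1.
dark mode: beats offline sync and bulk export; loses to the API redesign, SSO login, and 2FA → score 2.
offline sync: beats SSO login; ties bulk export; loses to the API redesign, dark mode, and 2FA → score 1.5.
2FA: beats SSO login, dark mode, and offline sync; ties the API redesign; loses to bulk export → score 3.5.
bulk export: beats SSO login and 2FA; ties offline sync; loses to the API redesign and dark mode → score 2.5.
the API redesign has the best pairwise record.

the API redesign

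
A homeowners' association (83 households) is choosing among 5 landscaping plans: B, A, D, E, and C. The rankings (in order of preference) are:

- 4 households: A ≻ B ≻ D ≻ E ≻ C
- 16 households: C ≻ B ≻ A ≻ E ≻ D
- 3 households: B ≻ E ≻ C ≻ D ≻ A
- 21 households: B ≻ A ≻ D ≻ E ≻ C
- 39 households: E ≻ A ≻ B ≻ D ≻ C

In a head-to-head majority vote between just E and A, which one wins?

E

Voters preferring E to A: 42; preferring A to E: 41.
E wins the head-to-head.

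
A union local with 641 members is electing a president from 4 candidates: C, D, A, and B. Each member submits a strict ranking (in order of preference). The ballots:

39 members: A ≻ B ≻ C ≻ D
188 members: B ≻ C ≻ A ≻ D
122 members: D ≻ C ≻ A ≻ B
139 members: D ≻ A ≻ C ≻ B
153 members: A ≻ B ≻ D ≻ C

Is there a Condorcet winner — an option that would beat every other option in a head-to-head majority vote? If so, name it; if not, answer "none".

A

A vs C: 331–310 for A.
A vs D: 380–261 for A.
A vs B: 453–188 for A.
A beats every other option head-to-head.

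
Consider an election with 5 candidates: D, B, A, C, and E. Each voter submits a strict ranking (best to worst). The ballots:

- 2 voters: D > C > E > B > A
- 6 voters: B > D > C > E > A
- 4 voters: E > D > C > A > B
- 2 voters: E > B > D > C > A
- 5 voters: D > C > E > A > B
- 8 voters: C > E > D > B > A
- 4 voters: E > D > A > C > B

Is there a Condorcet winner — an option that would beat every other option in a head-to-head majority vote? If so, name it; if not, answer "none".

Checking pairwise contests:
E beats D 18–13.
D beats B 23–8.
D beats A 31–0.
D beats C 23–8.
C beats E 21–10.
Every option loses at least one head-to-head, so there is no Condorcet winner.

none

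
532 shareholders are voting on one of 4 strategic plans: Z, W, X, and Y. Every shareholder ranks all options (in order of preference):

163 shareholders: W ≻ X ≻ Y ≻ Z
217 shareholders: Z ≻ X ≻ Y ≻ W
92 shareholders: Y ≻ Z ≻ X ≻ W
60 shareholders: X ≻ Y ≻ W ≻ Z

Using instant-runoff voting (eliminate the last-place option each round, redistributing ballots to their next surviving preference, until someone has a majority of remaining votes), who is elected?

Z

Round 1: Z 217, W 163, X 60, Y 92. Eliminate X.
Round 2: Z 217, W 163, Y 152. Eliminate Y.
Round 3: Z 309, W 223. Z has a majority.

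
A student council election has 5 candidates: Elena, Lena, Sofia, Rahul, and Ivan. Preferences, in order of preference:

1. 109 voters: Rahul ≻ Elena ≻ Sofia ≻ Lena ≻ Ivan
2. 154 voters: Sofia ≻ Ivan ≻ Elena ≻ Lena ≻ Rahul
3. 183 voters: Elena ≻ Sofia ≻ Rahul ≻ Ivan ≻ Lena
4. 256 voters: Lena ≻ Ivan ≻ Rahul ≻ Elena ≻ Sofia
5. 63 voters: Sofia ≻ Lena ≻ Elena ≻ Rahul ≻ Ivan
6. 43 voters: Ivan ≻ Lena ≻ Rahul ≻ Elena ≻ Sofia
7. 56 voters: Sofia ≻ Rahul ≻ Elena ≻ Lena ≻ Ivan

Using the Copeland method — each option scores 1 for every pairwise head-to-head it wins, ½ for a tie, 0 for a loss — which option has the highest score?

Elena: beats Lena and Sofia; loses to Rahul and Ivan → score 2.
Lena: beats Rahul and Ivan; loses to Elena and Sofia → score 2.
Sofia: beats Lena, Rahul, and Ivan; loses to Elena → score 3.
Rahul: beats Elena; loses to Lena, Sofia, and Ivan → score 1.
Ivan: beats Elena and Rahul; loses to Lena and Sofia → score 2.
Sofia has the best pairwise record.

Sofia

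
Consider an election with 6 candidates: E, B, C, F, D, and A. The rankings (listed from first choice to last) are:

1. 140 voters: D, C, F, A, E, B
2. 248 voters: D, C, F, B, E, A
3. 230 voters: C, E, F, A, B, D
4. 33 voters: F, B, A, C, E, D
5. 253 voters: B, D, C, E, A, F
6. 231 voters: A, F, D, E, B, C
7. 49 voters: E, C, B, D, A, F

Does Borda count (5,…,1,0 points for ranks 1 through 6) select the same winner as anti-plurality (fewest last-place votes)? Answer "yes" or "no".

no

Borda — scores: E 2554, B 2501, C 3723, F 2943, D 3743, A 2296. Winner: D.
Anti-plurality — last-place votes: E 0, B 140, C 231, F 302, D 263, A 248. Winner: E.
The two methods disagree.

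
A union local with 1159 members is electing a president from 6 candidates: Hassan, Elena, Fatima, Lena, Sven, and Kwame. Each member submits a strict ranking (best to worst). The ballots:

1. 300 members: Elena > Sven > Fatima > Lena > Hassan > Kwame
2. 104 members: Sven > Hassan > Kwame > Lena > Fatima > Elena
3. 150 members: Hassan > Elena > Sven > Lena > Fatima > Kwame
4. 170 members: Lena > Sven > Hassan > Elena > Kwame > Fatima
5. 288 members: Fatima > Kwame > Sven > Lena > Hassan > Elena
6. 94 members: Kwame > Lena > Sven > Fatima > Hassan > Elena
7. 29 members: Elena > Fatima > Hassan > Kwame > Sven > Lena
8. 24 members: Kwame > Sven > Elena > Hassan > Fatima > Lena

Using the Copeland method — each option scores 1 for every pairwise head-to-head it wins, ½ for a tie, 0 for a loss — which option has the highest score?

Sven

Hassan: beats Elena and Kwame; loses to Fatima, Lena, and Sven → score 2.
Elena: beats Fatima and Kwame; loses to Hassan, Lena, and Sven → score 2.
Fatima: beats Hassan, Lena, and Kwame; loses to Elena and Sven → score 3.
Lena: beats Hassan, Elena, and Kwame; loses to Fatima and Sven → score 3.
Sven: beats Hassan, Elena, Fatima, Lena, and Kwame → score 5.
Kwame: loses to Hassan, Elena, Fatima, Lena, and Sven → score 0.
Sven has the best pairwise record.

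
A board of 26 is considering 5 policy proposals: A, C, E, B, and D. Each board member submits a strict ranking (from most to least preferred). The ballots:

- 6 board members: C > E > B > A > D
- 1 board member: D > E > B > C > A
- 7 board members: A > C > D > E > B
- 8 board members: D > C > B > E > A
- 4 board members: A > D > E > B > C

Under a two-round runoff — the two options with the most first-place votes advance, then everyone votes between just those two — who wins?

A

Round 1 first-place votes: A 11, C 6, E 0, B 0, D 9.
A and D advance.
Runoff: A is preferred to D by 17 voters; D by 9.
A wins the runoff.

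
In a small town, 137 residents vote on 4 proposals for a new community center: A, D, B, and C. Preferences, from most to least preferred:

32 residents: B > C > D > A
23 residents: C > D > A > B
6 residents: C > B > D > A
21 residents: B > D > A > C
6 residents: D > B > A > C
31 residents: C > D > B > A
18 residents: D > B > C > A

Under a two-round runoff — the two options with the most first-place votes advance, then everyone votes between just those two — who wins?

Round 1 first-place votes: A 0, D 24, B 53, C 60.
C and B advance.
Runoff: C is preferred to B by 60 voters; B by 77.
B wins the runoff.

B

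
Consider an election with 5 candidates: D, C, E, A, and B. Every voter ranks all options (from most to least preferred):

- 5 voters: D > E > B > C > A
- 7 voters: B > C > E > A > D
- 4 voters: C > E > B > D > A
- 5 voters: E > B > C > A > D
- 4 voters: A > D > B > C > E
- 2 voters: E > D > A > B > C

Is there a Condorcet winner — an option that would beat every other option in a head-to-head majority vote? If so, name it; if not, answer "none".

none

Checking pairwise contests:
C beats D 16–11.
B beats C 23–4.
C beats E 15–12.
C beats A 21–6.
E beats B 16–11.
Every option loses at least one head-to-head, so there is no Condorcet winner.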